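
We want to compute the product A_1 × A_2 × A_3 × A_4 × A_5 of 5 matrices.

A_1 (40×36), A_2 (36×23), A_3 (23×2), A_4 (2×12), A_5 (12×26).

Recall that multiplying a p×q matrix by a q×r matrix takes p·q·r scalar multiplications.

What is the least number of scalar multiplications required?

7240

Adjacent pairs: A_1A_2 = 40·36·23 = 33120; A_2A_3 = 36·23·2 = 1656; A_3A_4 = 23·2·12 = 552; A_4A_5 = 2·12·26 = 624.
Length 3: A_1..A_3: k=1: 0+1656+40·36·2=4536; k=2: 33120+0+40·23·2=34960 → min 4536 | A_2..A_4: k=2: 0+552+36·23·12=10488; k=3: 1656+0+36·2·12=2520 → min 2520 | A_3..A_5: k=3: 0+624+23·2·26=1820; k=4: 552+0+23·12·26=7728 → min 1820.
Length 4: A_1..A_4: k=1: 0+2520+40·36·12=19800; k=2: 33120+552+40·23·12=44712; k=3: 4536+0+40·2·12=5496 → min 5496 | A_2..A_5: k=2: 0+1820+36·23·26=23348; k=3: 1656+624+36·2·26=4152; k=4: 2520+0+36·12·26=13752 → min 4152.
Length 5: A_1..A_5: k=1: 0+4152+40·36·26=41592; k=2: 33120+1820+40·23·26=58860; k=3: 4536+624+40·2·26=7240; k=4: 5496+0+40·12·26=17976 → min 7240.
Optimal order: ((A_1 × (A_2 × A_3)) × (A_4 × A_5)) with cost 7240.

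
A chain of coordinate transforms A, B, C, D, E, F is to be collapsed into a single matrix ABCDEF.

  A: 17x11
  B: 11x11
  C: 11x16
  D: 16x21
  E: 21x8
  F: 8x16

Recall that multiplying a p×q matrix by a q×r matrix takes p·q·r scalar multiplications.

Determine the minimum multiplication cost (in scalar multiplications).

Adjacent pairs: AB = 17·11·11 = 2057; BC = 11·11·16 = 1936; CD = 11·16·21 = 3696; DE = 16·21·8 = 2688; EF = 21·8·16 = 2688.
Length 3: A..C: k=1: 0+1936+17·11·16=4928; k=2: 2057+0+17·11·16=5049 → min 4928 | B..D: k=2: 0+3696+11·11·21=6237; k=3: 1936+0+11·16·21=5632 → min 5632 | C..E: k=3: 0+2688+11·16·8=4096; k=4: 3696+0+11·21·8=5544 → min 4096 | D..F: k=4: 0+2688+16·21·16=8064; k=5: 2688+0+16·8·16=4736 → min 4736.
Length 4: A..D: k=1: 0+5632+17·11·21=9559; k=2: 2057+3696+17·11·21=9680; k=3: 4928+0+17·16·21=10640 → min 9559 | B..E: k=2: 0+4096+11·11·8=5064; k=3: 1936+2688+11·16·8=6032; k=4: 5632+0+11·21·8=7480 → min 5064 | C..F: k=3: 0+4736+11·16·16=7552; k=4: 3696+2688+11·21·16=10080; k=5: 4096+0+11·8·16=5504 → min 5504.
Length 5: A..E: k=1: 0+5064+17·11·8=6560; k=2: 2057+4096+17·11·8=7649; k=3: 4928+2688+17·16·8=9792; k=4: 9559+0+17·21·8=12415 → min 6560 | B..F: k=2: 0+5504+11·11·16=7440; k=3: 1936+4736+11·16·16=9488; k=4: 5632+2688+11·21·16=12016; k=5: 5064+0+11·8·16=6472 → min 6472.
Length 6: A..F: k=1: 0+6472+17·11·16=9464; k=2: 2057+5504+17·11·16=10553; k=3: 4928+4736+17·16·16=14016; k=4: 9559+2688+17·21·16=17959; k=5: 6560+0+17·8·16=8736 → min 8736.
Optimal order: ((A(B(C(DE))))F) with cost 8736.

8736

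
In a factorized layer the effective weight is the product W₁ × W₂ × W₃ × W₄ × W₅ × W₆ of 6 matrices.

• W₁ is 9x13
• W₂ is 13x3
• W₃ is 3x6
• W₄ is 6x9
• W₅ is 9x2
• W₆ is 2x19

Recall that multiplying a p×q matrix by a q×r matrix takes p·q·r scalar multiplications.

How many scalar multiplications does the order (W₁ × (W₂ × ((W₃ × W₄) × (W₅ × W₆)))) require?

3981

(W₃ × W₄): 3×6 by 6×9 → 3×9, cost 3·6·9 = 162
(W₅ × W₆): 9×2 by 2×19 → 9×19, cost 9·2·19 = 342
((W₃ × W₄) × (W₅ × W₆)): 3×9 by 9×19 → 3×19, cost 3·9·19 = 513; cumulative 1017
(W₂ × ((W₃ × W₄) × (W₅ × W₆))): 13×3 by 3×19 → 13×19, cost 13·3·19 = 741; cumulative 1758
(W₁ × (W₂ × ((W₃ × W₄) × (W₅ × W₆)))): 9×13 by 13×19 → 9×19, cost 9·13·19 = 2223; cumulative 3981
Total: 3981 scalar multiplications.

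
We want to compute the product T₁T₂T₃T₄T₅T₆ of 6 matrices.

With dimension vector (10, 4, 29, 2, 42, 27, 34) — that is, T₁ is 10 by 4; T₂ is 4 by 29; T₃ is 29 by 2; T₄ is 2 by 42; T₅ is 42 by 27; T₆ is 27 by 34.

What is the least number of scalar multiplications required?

5096

Adjacent pairs: T₁T₂ = 10·4·29 = 1160; T₂T₃ = 4·29·2 = 232; T₃T₄ = 29·2·42 = 2436; T₄T₅ = 2·42·27 = 2268; T₅T₆ = 42·27·34 = 38556.
Length 3: T₁..T₃: k=1: 0+232+10·4·2=312; k=2: 1160+0+10·29·2=1740 → min 312 | T₂..T₄: k=2: 0+2436+4·29·42=7308; k=3: 232+0+4·2·42=568 → min 568 | T₃..T₅: k=3: 0+2268+29·2·27=3834; k=4: 2436+0+29·42·27=35322 → min 3834 | T₄..T₆: k=4: 0+38556+2·42·34=41412; k=5: 2268+0+2·27·34=4104 → min 4104.
Length 4: T₁..T₄: k=1: 0+568+10·4·42=2248; k=2: 1160+2436+10·29·42=15776; k=3: 312+0+10·2·42=1152 → min 1152 | T₂..T₅: k=2: 0+3834+4·29·27=6966; k=3: 232+2268+4·2·27=2716; k=4: 568+0+4·42·27=5104 → min 2716 | T₃..T₆: k=3: 0+4104+29·2·34=6076; k=4: 2436+38556+29·42·34=82404; k=5: 3834+0+29·27·34=30456 → min 6076.
Length 5: T₁..T₅: k=1: 0+2716+10·4·27=3796; k=2: 1160+3834+10·29·27=12824; k=3: 312+2268+10·2·27=3120; k=4: 1152+0+10·42·27=12492 → min 3120 | T₂..T₆: k=2: 0+6076+4·29·34=10020; k=3: 232+4104+4·2·34=4608; k=4: 568+38556+4·42·34=44836; k=5: 2716+0+4·27·34=6388 → min 4608.
Length 6: T₁..T₆: k=1: 0+4608+10·4·34=5968; k=2: 1160+6076+10·29·34=17096; k=3: 312+4104+10·2·34=5096; k=4: 1152+38556+10·42·34=53988; k=5: 3120+0+10·27·34=12300 → min 5096.
Optimal order: ((T₁(T₂T₃))((T₄T₅)T₆)) with cost 5096.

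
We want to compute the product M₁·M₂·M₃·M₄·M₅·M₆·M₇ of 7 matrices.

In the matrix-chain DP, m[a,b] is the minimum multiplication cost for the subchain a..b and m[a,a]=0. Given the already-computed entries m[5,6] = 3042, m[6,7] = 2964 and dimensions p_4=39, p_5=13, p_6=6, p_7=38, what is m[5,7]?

11934

m[5,7] = min over k∈[5,6] of m[5,k]+m[k+1,7]+p_{4}·p_k·p_{7}.
k=5: 0 + 2964 + 39·13·38 = 22230; k=6: 3042 + 0 + 39·6·38 = 11934.
Minimum: 11934 at k=6.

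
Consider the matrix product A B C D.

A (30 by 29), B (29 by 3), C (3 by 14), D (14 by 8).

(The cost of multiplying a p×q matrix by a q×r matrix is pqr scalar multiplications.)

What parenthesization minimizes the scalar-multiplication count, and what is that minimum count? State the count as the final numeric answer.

Adjacent pairs: AB = 30·29·3 = 2610; BC = 29·3·14 = 1218; CD = 3·14·8 = 336.
Length 3: A..C: k=1: 0+1218+30·29·14=13398; k=2: 2610+0+30·3·14=3870 → min 3870 | B..D: k=2: 0+336+29·3·8=1032; k=3: 1218+0+29·14·8=4466 → min 1032.
Length 4: A..D: k=1: 0+1032+30·29·8=7992; k=2: 2610+336+30·3·8=3666; k=3: 3870+0+30·14·8=7230 → min 3666.
Optimal parenthesization: ((A B) (C D)) with cost 3666.

3666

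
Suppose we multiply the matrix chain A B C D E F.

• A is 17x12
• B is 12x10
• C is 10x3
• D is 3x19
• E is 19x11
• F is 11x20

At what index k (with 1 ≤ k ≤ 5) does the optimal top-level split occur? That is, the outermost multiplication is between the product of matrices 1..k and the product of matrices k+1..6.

3

Adjacent pairs: AB = 17·12·10 = 2040; BC = 12·10·3 = 360; CD = 10·3·19 = 570; DE = 3·19·11 = 627; EF = 19·11·20 = 4180.
Length 3: A..C: k=1: 0+360+17·12·3=972; k=2: 2040+0+17·10·3=2550 → min 972 | B..D: k=2: 0+570+12·10·19=2850; k=3: 360+0+12·3·19=1044 → min 1044 | C..E: k=3: 0+627+10·3·11=957; k=4: 570+0+10·19·11=2660 → min 957 | D..F: k=4: 0+4180+3·19·20=5320; k=5: 627+0+3·11·20=1287 → min 1287.
Length 4: A..D: k=1: 0+1044+17·12·19=4920; k=2: 2040+570+17·10·19=5840; k=3: 972+0+17·3·19=1941 → min 1941 | B..E: k=2: 0+957+12·10·11=2277; k=3: 360+627+12·3·11=1383; k=4: 1044+0+12·19·11=3552 → min 1383 | C..F: k=3: 0+1287+10·3·20=1887; k=4: 570+4180+10·19·20=8550; k=5: 957+0+10·11·20=3157 → min 1887.
Length 5: A..E: k=1: 0+1383+17·12·11=3627; k=2: 2040+957+17·10·11=4867; k=3: 972+627+17·3·11=2160; k=4: 1941+0+17·19·11=5494 → min 2160 | B..F: k=2: 0+1887+12·10·20=4287; k=3: 360+1287+12·3·20=2367; k=4: 1044+4180+12·19·20=9784; k=5: 1383+0+12·11·20=4023 → min 2367.
Top-level splits: k=1: (A..A)·(B..F) → 0+2367+17·12·20 = 6447; k=2: (A..B)·(C..F) → 2040+1887+17·10·20 = 7327; k=3: (A..C)·(D..F) → 972+1287+17·3·20 = 3279; k=4: (A..D)·(E..F) → 1941+4180+17·19·20 = 12581; k=5: (A..E)·(F..F) → 2160+0+17·11·20 = 5900.
Best split is after C, i.e. k = 3.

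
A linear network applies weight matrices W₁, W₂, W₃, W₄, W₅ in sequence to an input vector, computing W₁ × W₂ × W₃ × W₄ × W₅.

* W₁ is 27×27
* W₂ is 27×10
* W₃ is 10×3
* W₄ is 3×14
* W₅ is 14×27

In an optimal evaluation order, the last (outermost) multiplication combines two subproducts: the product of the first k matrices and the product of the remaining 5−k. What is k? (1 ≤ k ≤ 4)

3

Adjacent pairs: W₁W₂ = 27·27·10 = 7290; W₂W₃ = 27·10·3 = 810; W₃W₄ = 10·3·14 = 420; W₄W₅ = 3·14·27 = 1134.
Length 3: W₁..W₃: k=1: 0+810+27·27·3=2997; k=2: 7290+0+27·10·3=8100 → min 2997 | W₂..W₄: k=2: 0+420+27·10·14=4200; k=3: 810+0+27·3·14=1944 → min 1944 | W₃..W₅: k=3: 0+1134+10·3·27=1944; k=4: 420+0+10·14·27=4200 → min 1944.
Length 4: W₁..W₄: k=1: 0+1944+27·27·14=12150; k=2: 7290+420+27·10·14=11490; k=3: 2997+0+27·3·14=4131 → min 4131 | W₂..W₅: k=2: 0+1944+27·10·27=9234; k=3: 810+1134+27·3·27=4131; k=4: 1944+0+27·14·27=12150 → min 4131.
Top-level splits: k=1: (W₁..W₁)·(W₂..W₅) → 0+4131+27·27·27 = 23814; k=2: (W₁..W₂)·(W₃..W₅) → 7290+1944+27·10·27 = 16524; k=3: (W₁..W₃)·(W₄..W₅) → 2997+1134+27·3·27 = 6318; k=4: (W₁..W₄)·(W₅..W₅) → 4131+0+27·14·27 = 14337.
Best split is after W₃, i.e. k = 3.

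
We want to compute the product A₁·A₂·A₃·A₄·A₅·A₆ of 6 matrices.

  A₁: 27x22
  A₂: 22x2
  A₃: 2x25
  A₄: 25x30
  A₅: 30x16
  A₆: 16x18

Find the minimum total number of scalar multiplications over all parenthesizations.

5196

Adjacent pairs: A₁A₂ = 27·22·2 = 1188; A₂A₃ = 22·2·25 = 1100; A₃A₄ = 2·25·30 = 1500; A₄A₅ = 25·30·16 = 12000; A₅A₆ = 30·16·18 = 8640.
Length 3: A₁..A₃: k=1: 0+1100+27·22·25=15950; k=2: 1188+0+27·2·25=2538 → min 2538 | A₂..A₄: k=2: 0+1500+22·2·30=2820; k=3: 1100+0+22·25·30=17600 → min 2820 | A₃..A₅: k=3: 0+12000+2·25·16=12800; k=4: 1500+0+2·30·16=2460 → min 2460 | A₄..A₆: k=4: 0+8640+25·30·18=22140; k=5: 12000+0+25·16·18=19200 → min 19200.
Length 4: A₁..A₄: k=1: 0+2820+27·22·30=20640; k=2: 1188+1500+27·2·30=4308; k=3: 2538+0+27·25·30=22788 → min 4308 | A₂..A₅: k=2: 0+2460+22·2·16=3164; k=3: 1100+12000+22·25·16=21900; k=4: 2820+0+22·30·16=13380 → min 3164 | A₃..A₆: k=3: 0+19200+2·25·18=20100; k=4: 1500+8640+2·30·18=11220; k=5: 2460+0+2·16·18=3036 → min 3036.
Length 5: A₁..A₅: k=1: 0+3164+27·22·16=12668; k=2: 1188+2460+27·2·16=4512; k=3: 2538+12000+27·25·16=25338; k=4: 4308+0+27·30·16=17268 → min 4512 | A₂..A₆: k=2: 0+3036+22·2·18=3828; k=3: 1100+19200+22·25·18=30200; k=4: 2820+8640+22·30·18=23340; k=5: 3164+0+22·16·18=9500 → min 3828.
Length 6: A₁..A₆: k=1: 0+3828+27·22·18=14520; k=2: 1188+3036+27·2·18=5196; k=3: 2538+19200+27·25·18=33888; k=4: 4308+8640+27·30·18=27528; k=5: 4512+0+27·16·18=12288 → min 5196.
Optimal order: ((A₁·A₂)·(((A₃·A₄)·A₅)·A₆)) with cost 5196.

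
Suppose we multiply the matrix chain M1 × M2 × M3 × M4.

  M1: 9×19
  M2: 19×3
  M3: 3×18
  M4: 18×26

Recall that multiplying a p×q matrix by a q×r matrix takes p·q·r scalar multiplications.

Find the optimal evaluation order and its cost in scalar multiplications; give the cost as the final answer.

2619

Adjacent pairs: M1M2 = 9·19·3 = 513; M2M3 = 19·3·18 = 1026; M3M4 = 3·18·26 = 1404.
Length 3: M1..M3: k=1: 0+1026+9·19·18=4104; k=2: 513+0+9·3·18=999 → min 999 | M2..M4: k=2: 0+1404+19·3·26=2886; k=3: 1026+0+19·18·26=9918 → min 2886.
Length 4: M1..M4: k=1: 0+2886+9·19·26=7332; k=2: 513+1404+9·3·26=2619; k=3: 999+0+9·18·26=5211 → min 2619.
Optimal parenthesization: ((M1 × M2) × (M3 × M4)) with cost 2619.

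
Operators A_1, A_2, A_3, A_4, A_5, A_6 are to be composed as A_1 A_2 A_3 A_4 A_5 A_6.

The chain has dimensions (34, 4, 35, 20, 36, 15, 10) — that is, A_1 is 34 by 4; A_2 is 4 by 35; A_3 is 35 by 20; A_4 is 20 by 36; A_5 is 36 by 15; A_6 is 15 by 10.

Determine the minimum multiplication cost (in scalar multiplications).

9800

Adjacent pairs: A_1A_2 = 34·4·35 = 4760; A_2A_3 = 4·35·20 = 2800; A_3A_4 = 35·20·36 = 25200; A_4A_5 = 20·36·15 = 10800; A_5A_6 = 36·15·10 = 5400.
Length 3: A_1..A_3: k=1: 0+2800+34·4·20=5520; k=2: 4760+0+34·35·20=28560 → min 5520 | A_2..A_4: k=2: 0+25200+4·35·36=30240; k=3: 2800+0+4·20·36=5680 → min 5680 | A_3..A_5: k=3: 0+10800+35·20·15=21300; k=4: 25200+0+35·36·15=44100 → min 21300 | A_4..A_6: k=4: 0+5400+20·36·10=12600; k=5: 10800+0+20·15·10=13800 → min 12600.
Length 4: A_1..A_4: k=1: 0+5680+34·4·36=10576; k=2: 4760+25200+34·35·36=72800; k=3: 5520+0+34·20·36=30000 → min 10576 | A_2..A_5: k=2: 0+21300+4·35·15=23400; k=3: 2800+10800+4·20·15=14800; k=4: 5680+0+4·36·15=7840 → min 7840 | A_3..A_6: k=3: 0+12600+35·20·10=19600; k=4: 25200+5400+35·36·10=43200; k=5: 21300+0+35·15·10=26550 → min 19600.
Length 5: A_1..A_5: k=1: 0+7840+34·4·15=9880; k=2: 4760+21300+34·35·15=43910; k=3: 5520+10800+34·20·15=26520; k=4: 10576+0+34·36·15=28936 → min 9880 | A_2..A_6: k=2: 0+19600+4·35·10=21000; k=3: 2800+12600+4·20·10=16200; k=4: 5680+5400+4·36·10=12520; k=5: 7840+0+4·15·10=8440 → min 8440.
Length 6: A_1..A_6: k=1: 0+8440+34·4·10=9800; k=2: 4760+19600+34·35·10=36260; k=3: 5520+12600+34·20·10=24920; k=4: 10576+5400+34·36·10=28216; k=5: 9880+0+34·15·10=14980 → min 9800.
Optimal order: (A_1 ((((A_2 A_3) A_4) A_5) A_6)) with cost 9800.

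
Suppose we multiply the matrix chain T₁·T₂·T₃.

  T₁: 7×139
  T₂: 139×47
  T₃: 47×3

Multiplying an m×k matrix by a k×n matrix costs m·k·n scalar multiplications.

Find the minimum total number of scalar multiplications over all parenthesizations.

22518

Order (T₁·(T₂·T₃)): (T₂·T₃): 139×47 by 47×3 → 139×3, cost 139·47·3 = 19599; (T₁·(T₂·T₃)): 7×139 by 139×3 → 7×3, cost 7·139·3 = 2919; cumulative 22518. Total 22518.
Order ((T₁·T₂)·T₃): (T₁·T₂): 7×139 by 139×47 → 7×47, cost 7·139·47 = 45731; ((T₁·T₂)·T₃): 7×47 by 47×3 → 7×3, cost 7·47·3 = 987; cumulative 46718. Total 46718.
Minimum: 22518.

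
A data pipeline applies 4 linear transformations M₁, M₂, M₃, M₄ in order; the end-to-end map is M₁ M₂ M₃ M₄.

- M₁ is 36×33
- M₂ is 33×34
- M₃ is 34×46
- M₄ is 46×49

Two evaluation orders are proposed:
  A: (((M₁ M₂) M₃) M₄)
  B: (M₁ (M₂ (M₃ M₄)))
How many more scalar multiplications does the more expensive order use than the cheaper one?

Order A = (((M₁ M₂) M₃) M₄): (M₁ M₂): 36×33 by 33×34 → 36×34, cost 36·33·34 = 40392; ((M₁ M₂) M₃): 36×34 by 34×46 → 36×46, cost 36·34·46 = 56304; cumulative 96696; (((M₁ M₂) M₃) M₄): 36×46 by 46×49 → 36×49, cost 36·46·49 = 81144; cumulative 177840. Total 177840.
Order B = (M₁ (M₂ (M₃ M₄))): (M₃ M₄): 34×46 by 46×49 → 34×49, cost 34·46·49 = 76636; (M₂ (M₃ M₄)): 33×34 by 34×49 → 33×49, cost 33·34·49 = 54978; cumulative 131614; (M₁ (M₂ (M₃ M₄))): 36×33 by 33×49 → 36×49, cost 36·33·49 = 58212; cumulative 189826. Total 189826.
Difference: |177840 − 189826| = 11986.

11986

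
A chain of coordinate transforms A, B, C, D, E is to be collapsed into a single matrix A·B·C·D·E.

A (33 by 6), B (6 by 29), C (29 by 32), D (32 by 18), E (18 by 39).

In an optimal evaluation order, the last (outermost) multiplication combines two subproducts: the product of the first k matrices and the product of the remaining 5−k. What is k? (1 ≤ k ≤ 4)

Adjacent pairs: AB = 33·6·29 = 5742; BC = 6·29·32 = 5568; CD = 29·32·18 = 16704; DE = 32·18·39 = 22464.
Length 3: A..C: k=1: 0+5568+33·6·32=11904; k=2: 5742+0+33·29·32=36366 → min 11904 | B..D: k=2: 0+16704+6·29·18=19836; k=3: 5568+0+6·32·18=9024 → min 9024 | C..E: k=3: 0+22464+29·32·39=58656; k=4: 16704+0+29·18·39=37062 → min 37062.
Length 4: A..D: k=1: 0+9024+33·6·18=12588; k=2: 5742+16704+33·29·18=39672; k=3: 11904+0+33·32·18=30912 → min 12588 | B..E: k=2: 0+37062+6·29·39=43848; k=3: 5568+22464+6·32·39=35520; k=4: 9024+0+6·18·39=13236 → min 13236.
Top-level splits: k=1: (A..A)·(B..E) → 0+13236+33·6·39 = 20958; k=2: (A..B)·(C..E) → 5742+37062+33·29·39 = 80127; k=3: (A..C)·(D..E) → 11904+22464+33·32·39 = 75552; k=4: (A..D)·(E..E) → 12588+0+33·18·39 = 35754.
Best split is after A, i.e. k = 1.

1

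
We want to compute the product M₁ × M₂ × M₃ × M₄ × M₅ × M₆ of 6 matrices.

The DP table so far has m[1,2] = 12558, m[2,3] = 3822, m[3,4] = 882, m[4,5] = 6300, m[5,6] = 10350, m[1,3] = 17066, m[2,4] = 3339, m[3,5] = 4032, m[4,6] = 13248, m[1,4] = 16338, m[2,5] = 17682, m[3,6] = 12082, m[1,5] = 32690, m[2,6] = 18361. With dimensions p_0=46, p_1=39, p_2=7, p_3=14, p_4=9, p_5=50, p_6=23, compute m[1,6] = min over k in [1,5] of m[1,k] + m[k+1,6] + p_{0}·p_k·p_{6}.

m[1,6] = min over k∈[1,5] of m[1,k]+m[k+1,6]+p_{0}·p_k·p_{6}.
k=1: 0 + 18361 + 46·39·23 = 59623; k=2: 12558 + 12082 + 46·7·23 = 32046; k=3: 17066 + 13248 + 46·14·23 = 45126; k=4: 16338 + 10350 + 46·9·23 = 36210; k=5: 32690 + 0 + 46·50·23 = 85590.
Minimum: 32046 at k=2.

32046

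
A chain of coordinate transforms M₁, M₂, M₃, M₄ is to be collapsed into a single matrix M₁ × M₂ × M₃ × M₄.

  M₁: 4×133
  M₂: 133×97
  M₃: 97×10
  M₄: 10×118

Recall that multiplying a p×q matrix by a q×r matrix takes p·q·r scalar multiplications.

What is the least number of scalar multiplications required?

Adjacent pairs: M₁M₂ = 4·133·97 = 51604; M₂M₃ = 133·97·10 = 129010; M₃M₄ = 97·10·118 = 114460.
Length 3: M₁..M₃: k=1: 0+129010+4·133·10=134330; k=2: 51604+0+4·97·10=55484 → min 55484 | M₂..M₄: k=2: 0+114460+133·97·118=1636778; k=3: 129010+0+133·10·118=285950 → min 285950.
Length 4: M₁..M₄: k=1: 0+285950+4·133·118=348726; k=2: 51604+114460+4·97·118=211848; k=3: 55484+0+4·10·118=60204 → min 60204.
Optimal order: (((M₁ × M₂) × M₃) × M₄) with cost 60204.

60204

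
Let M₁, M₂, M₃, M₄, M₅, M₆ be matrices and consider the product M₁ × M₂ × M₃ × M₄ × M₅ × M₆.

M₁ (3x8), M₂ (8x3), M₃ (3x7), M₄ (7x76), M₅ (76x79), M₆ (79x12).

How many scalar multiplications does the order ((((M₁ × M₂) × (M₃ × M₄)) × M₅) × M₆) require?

(M₁ × M₂): 3×8 by 8×3 → 3×3, cost 3·8·3 = 72
(M₃ × M₄): 3×7 by 7×76 → 3×76, cost 3·7·76 = 1596
((M₁ × M₂) × (M₃ × M₄)): 3×3 by 3×76 → 3×76, cost 3·3·76 = 684; cumulative 2352
(((M₁ × M₂) × (M₃ × M₄)) × M₅): 3×76 by 76×79 → 3×79, cost 3·76·79 = 18012; cumulative 20364
((((M₁ × M₂) × (M₃ × M₄)) × M₅) × M₆): 3×79 by 79×12 → 3×12, cost 3·79·12 = 2844; cumulative 23208
Total: 23208 scalar multiplications.

23208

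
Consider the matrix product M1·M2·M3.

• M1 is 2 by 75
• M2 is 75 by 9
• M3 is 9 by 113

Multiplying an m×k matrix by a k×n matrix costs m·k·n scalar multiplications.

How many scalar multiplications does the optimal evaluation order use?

3384

Order (M1·(M2·M3)): (M2·M3): 75×9 by 9×113 → 75×113, cost 75·9·113 = 76275; (M1·(M2·M3)): 2×75 by 75×113 → 2×113, cost 2·75·113 = 16950; cumulative 93225. Total 93225.
Order ((M1·M2)·M3): (M1·M2): 2×75 by 75×9 → 2×9, cost 2·75·9 = 1350; ((M1·M2)·M3): 2×9 by 9×113 → 2×113, cost 2·9·113 = 2034; cumulative 3384. Total 3384.
Minimum: 3384.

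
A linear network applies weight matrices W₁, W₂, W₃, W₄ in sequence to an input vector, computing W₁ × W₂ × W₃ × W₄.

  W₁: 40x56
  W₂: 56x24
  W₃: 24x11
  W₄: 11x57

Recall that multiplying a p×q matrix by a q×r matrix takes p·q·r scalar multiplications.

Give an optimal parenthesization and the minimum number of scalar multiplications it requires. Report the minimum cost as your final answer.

64504

Adjacent pairs: W₁W₂ = 40·56·24 = 53760; W₂W₃ = 56·24·11 = 14784; W₃W₄ = 24·11·57 = 15048.
Length 3: W₁..W₃: k=1: 0+14784+40·56·11=39424; k=2: 53760+0+40·24·11=64320 → min 39424 | W₂..W₄: k=2: 0+15048+56·24·57=91656; k=3: 14784+0+56·11·57=49896 → min 49896.
Length 4: W₁..W₄: k=1: 0+49896+40·56·57=177576; k=2: 53760+15048+40·24·57=123528; k=3: 39424+0+40·11·57=64504 → min 64504.
Optimal parenthesization: ((W₁ × (W₂ × W₃)) × W₄) with cost 64504.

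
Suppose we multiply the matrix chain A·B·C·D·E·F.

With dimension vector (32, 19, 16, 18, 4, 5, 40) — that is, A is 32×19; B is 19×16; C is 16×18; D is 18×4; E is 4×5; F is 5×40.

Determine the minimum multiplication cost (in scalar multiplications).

10720

Adjacent pairs: AB = 32·19·16 = 9728; BC = 19·16·18 = 5472; CD = 16·18·4 = 1152; DE = 18·4·5 = 360; EF = 4·5·40 = 800.
Length 3: A..C: k=1: 0+5472+32·19·18=16416; k=2: 9728+0+32·16·18=18944 → min 16416 | B..D: k=2: 0+1152+19·16·4=2368; k=3: 5472+0+19·18·4=6840 → min 2368 | C..E: k=3: 0+360+16·18·5=1800; k=4: 1152+0+16·4·5=1472 → min 1472 | D..F: k=4: 0+800+18·4·40=3680; k=5: 360+0+18·5·40=3960 → min 3680.
Length 4: A..D: k=1: 0+2368+32·19·4=4800; k=2: 9728+1152+32·16·4=12928; k=3: 16416+0+32·18·4=18720 → min 4800 | B..E: k=2: 0+1472+19·16·5=2992; k=3: 5472+360+19·18·5=7542; k=4: 2368+0+19·4·5=2748 → min 2748 | C..F: k=3: 0+3680+16·18·40=15200; k=4: 1152+800+16·4·40=4512; k=5: 1472+0+16·5·40=4672 → min 4512.
Length 5: A..E: k=1: 0+2748+32·19·5=5788; k=2: 9728+1472+32·16·5=13760; k=3: 16416+360+32·18·5=19656; k=4: 4800+0+32·4·5=5440 → min 5440 | B..F: k=2: 0+4512+19·16·40=16672; k=3: 5472+3680+19·18·40=22832; k=4: 2368+800+19·4·40=6208; k=5: 2748+0+19·5·40=6548 → min 6208.
Length 6: A..F: k=1: 0+6208+32·19·40=30528; k=2: 9728+4512+32·16·40=34720; k=3: 16416+3680+32·18·40=43136; k=4: 4800+800+32·4·40=10720; k=5: 5440+0+32·5·40=11840 → min 10720.
Optimal order: ((A·(B·(C·D)))·(E·F)) with cost 10720.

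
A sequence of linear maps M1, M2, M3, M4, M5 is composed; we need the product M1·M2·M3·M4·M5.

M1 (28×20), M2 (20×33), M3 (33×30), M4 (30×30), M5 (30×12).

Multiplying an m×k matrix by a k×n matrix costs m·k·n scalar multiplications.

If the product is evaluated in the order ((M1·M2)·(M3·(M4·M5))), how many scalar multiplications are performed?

(M1·M2): 28×20 by 20×33 → 28×33, cost 28·20·33 = 18480
(M4·M5): 30×30 by 30×12 → 30×12, cost 30·30·12 = 10800
(M3·(M4·M5)): 33×30 by 30×12 → 33×12, cost 33·30·12 = 11880; cumulative 22680
((M1·M2)·(M3·(M4·M5))): 28×33 by 33×12 → 28×12, cost 28·33·12 = 11088; cumulative 52248
Total: 52248 scalar multiplications.

52248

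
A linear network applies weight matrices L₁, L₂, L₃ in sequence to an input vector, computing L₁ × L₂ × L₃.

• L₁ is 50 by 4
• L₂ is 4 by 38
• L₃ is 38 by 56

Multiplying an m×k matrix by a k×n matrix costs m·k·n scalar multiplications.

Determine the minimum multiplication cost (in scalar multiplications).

19712

Order (L₁ × (L₂ × L₃)): (L₂ × L₃): 4×38 by 38×56 → 4×56, cost 4·38·56 = 8512; (L₁ × (L₂ × L₃)): 50×4 by 4×56 → 50×56, cost 50·4·56 = 11200; cumulative 19712. Total 19712.
Order ((L₁ × L₂) × L₃): (L₁ × L₂): 50×4 by 4×38 → 50×38, cost 50·4·38 = 7600; ((L₁ × L₂) × L₃): 50×38 by 38×56 → 50×56, cost 50·38·56 = 106400; cumulative 114000. Total 114000.
Minimum: 19712.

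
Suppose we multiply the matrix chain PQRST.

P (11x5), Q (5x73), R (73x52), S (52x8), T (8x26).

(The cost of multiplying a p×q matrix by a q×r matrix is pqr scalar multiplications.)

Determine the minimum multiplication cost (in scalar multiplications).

Adjacent pairs: PQ = 11·5·73 = 4015; QR = 5·73·52 = 18980; RS = 73·52·8 = 30368; ST = 52·8·26 = 10816.
Length 3: P..R: k=1: 0+18980+11·5·52=21840; k=2: 4015+0+11·73·52=45771 → min 21840 | Q..S: k=2: 0+30368+5·73·8=33288; k=3: 18980+0+5·52·8=21060 → min 21060 | R..T: k=3: 0+10816+73·52·26=109512; k=4: 30368+0+73·8·26=45552 → min 45552.
Length 4: P..S: k=1: 0+21060+11·5·8=21500; k=2: 4015+30368+11·73·8=40807; k=3: 21840+0+11·52·8=26416 → min 21500 | Q..T: k=2: 0+45552+5·73·26=55042; k=3: 18980+10816+5·52·26=36556; k=4: 21060+0+5·8·26=22100 → min 22100.
Length 5: P..T: k=1: 0+22100+11·5·26=23530; k=2: 4015+45552+11·73·26=70445; k=3: 21840+10816+11·52·26=47528; k=4: 21500+0+11·8·26=23788 → min 23530.
Optimal order: (P(((QR)S)T)) with cost 23530.

23530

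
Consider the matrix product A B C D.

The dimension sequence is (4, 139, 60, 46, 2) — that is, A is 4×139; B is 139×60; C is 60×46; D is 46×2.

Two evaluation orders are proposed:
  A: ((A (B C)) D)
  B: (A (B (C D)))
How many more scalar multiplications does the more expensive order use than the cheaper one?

386272

Order A = ((A (B C)) D): (B C): 139×60 by 60×46 → 139×46, cost 139·60·46 = 383640; (A (B C)): 4×139 by 139×46 → 4×46, cost 4·139·46 = 25576; cumulative 409216; ((A (B C)) D): 4×46 by 46×2 → 4×2, cost 4·46·2 = 368; cumulative 409584. Total 409584.
Order B = (A (B (C D))): (C D): 60×46 by 46×2 → 60×2, cost 60·46·2 = 5520; (B (C D)): 139×60 by 60×2 → 139×2, cost 139·60·2 = 16680; cumulative 22200; (A (B (C D))): 4×139 by 139×2 → 4×2, cost 4·139·2 = 1112; cumulative 23312. Total 23312.
Difference: |409584 − 23312| = 386272.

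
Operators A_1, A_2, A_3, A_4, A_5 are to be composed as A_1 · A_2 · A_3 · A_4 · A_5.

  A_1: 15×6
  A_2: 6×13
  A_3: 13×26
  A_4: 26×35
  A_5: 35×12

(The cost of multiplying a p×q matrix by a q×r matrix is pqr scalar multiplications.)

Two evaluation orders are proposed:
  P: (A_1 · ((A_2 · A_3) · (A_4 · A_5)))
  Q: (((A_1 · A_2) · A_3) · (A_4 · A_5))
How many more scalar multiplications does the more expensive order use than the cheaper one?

5940

Order P = (A_1 · ((A_2 · A_3) · (A_4 · A_5))): (A_2 · A_3): 6×13 by 13×26 → 6×26, cost 6·13·26 = 2028; (A_4 · A_5): 26×35 by 35×12 → 26×12, cost 26·35·12 = 10920; ((A_2 · A_3) · (A_4 · A_5)): 6×26 by 26×12 → 6×12, cost 6·26·12 = 1872; cumulative 14820; (A_1 · ((A_2 · A_3) · (A_4 · A_5))): 15×6 by 6×12 → 15×12, cost 15·6·12 = 1080; cumulative 15900. Total 15900.
Order Q = (((A_1 · A_2) · A_3) · (A_4 · A_5)): (A_1 · A_2): 15×6 by 6×13 → 15×13, cost 15·6·13 = 1170; ((A_1 · A_2) · A_3): 15×13 by 13×26 → 15×26, cost 15·13·26 = 5070; cumulative 6240; (A_4 · A_5): 26×35 by 35×12 → 26×12, cost 26·35·12 = 10920; (((A_1 · A_2) · A_3) · (A_4 · A_5)): 15×26 by 26×12 → 15×12, cost 15·26·12 = 4680; cumulative 21840. Total 21840.
Difference: |15900 − 21840| = 5940.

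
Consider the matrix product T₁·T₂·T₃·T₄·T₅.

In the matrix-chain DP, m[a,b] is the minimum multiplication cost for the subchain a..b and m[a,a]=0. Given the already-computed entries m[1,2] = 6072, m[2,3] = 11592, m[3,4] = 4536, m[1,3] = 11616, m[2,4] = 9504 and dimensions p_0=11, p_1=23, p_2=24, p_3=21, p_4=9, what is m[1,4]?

11781

m[1,4] = min over k∈[1,3] of m[1,k]+m[k+1,4]+p_{0}·p_k·p_{4}.
k=1: 0 + 9504 + 11·23·9 = 11781; k=2: 6072 + 4536 + 11·24·9 = 12984; k=3: 11616 + 0 + 11·21·9 = 13695.
Minimum: 11781 at k=1.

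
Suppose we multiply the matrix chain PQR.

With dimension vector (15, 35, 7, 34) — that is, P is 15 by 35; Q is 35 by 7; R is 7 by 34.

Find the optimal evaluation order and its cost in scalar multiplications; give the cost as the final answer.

(P(QR)): cost 26180.
((PQ)R): cost 7245.
Optimal: ((PQ)R) with cost 7245.

7245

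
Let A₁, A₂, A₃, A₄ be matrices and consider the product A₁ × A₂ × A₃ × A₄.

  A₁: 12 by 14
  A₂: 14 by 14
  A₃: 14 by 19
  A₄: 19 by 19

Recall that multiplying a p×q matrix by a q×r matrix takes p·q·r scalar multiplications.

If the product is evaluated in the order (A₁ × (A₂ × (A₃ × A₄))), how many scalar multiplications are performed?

11970

(A₃ × A₄): 14×19 by 19×19 → 14×19, cost 14·19·19 = 5054
(A₂ × (A₃ × A₄)): 14×14 by 14×19 → 14×19, cost 14·14·19 = 3724; cumulative 8778
(A₁ × (A₂ × (A₃ × A₄))): 12×14 by 14×19 → 12×19, cost 12·14·19 = 3192; cumulative 11970
Total: 11970 scalar multiplications.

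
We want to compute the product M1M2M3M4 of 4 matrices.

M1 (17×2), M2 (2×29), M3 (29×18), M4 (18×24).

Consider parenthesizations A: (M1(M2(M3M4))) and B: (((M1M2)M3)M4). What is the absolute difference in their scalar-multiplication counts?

Order A = (M1(M2(M3M4))): (M3M4): 29×18 by 18×24 → 29×24, cost 29·18·24 = 12528; (M2(M3M4)): 2×29 by 29×24 → 2×24, cost 2·29·24 = 1392; cumulative 13920; (M1(M2(M3M4))): 17×2 by 2×24 → 17×24, cost 17·2·24 = 816; cumulative 14736. Total 14736.
Order B = (((M1M2)M3)M4): (M1M2): 17×2 by 2×29 → 17×29, cost 17·2·29 = 986; ((M1M2)M3): 17×29 by 29×18 → 17×18, cost 17·29·18 = 8874; cumulative 9860; (((M1M2)M3)M4): 17×18 by 18×24 → 17×24, cost 17·18·24 = 7344; cumulative 17204. Total 17204.
Difference: |14736 − 17204| = 2468.

2468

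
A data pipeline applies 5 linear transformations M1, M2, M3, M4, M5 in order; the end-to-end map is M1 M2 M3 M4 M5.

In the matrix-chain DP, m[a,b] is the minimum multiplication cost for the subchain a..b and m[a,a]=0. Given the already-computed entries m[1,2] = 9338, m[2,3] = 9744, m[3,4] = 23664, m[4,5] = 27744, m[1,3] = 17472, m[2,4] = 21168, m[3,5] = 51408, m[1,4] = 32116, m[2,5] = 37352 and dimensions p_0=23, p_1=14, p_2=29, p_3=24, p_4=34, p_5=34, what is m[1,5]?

48300

m[1,5] = min over k∈[1,4] of m[1,k]+m[k+1,5]+p_{0}·p_k·p_{5}.
k=1: 0 + 37352 + 23·14·34 = 48300; k=2: 9338 + 51408 + 23·29·34 = 83424; k=3: 17472 + 27744 + 23·24·34 = 63984; k=4: 32116 + 0 + 23·34·34 = 58704.
Minimum: 48300 at k=1.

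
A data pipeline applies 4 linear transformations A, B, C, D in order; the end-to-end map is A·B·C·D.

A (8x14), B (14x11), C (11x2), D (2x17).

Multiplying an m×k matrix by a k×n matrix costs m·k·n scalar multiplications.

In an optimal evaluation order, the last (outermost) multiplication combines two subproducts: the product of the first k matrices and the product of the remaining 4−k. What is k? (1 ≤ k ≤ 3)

3

Adjacent pairs: AB = 8·14·11 = 1232; BC = 14·11·2 = 308; CD = 11·2·17 = 374.
Length 3: A..C: k=1: 0+308+8·14·2=532; k=2: 1232+0+8·11·2=1408 → min 532 | B..D: k=2: 0+374+14·11·17=2992; k=3: 308+0+14·2·17=784 → min 784.
Top-level splits: k=1: (A..A)·(B..D) → 0+784+8·14·17 = 2688; k=2: (A..B)·(C..D) → 1232+374+8·11·17 = 3102; k=3: (A..C)·(D..D) → 532+0+8·2·17 = 804.
Best split is after C, i.e. k = 3.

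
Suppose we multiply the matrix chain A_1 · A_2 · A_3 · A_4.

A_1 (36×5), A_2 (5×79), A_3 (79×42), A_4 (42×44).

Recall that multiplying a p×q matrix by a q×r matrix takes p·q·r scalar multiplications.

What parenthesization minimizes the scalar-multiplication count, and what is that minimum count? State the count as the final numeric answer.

33750

Adjacent pairs: A_1A_2 = 36·5·79 = 14220; A_2A_3 = 5·79·42 = 16590; A_3A_4 = 79·42·44 = 145992.
Length 3: A_1..A_3: k=1: 0+16590+36·5·42=24150; k=2: 14220+0+36·79·42=133668 → min 24150 | A_2..A_4: k=2: 0+145992+5·79·44=163372; k=3: 16590+0+5·42·44=25830 → min 25830.
Length 4: A_1..A_4: k=1: 0+25830+36·5·44=33750; k=2: 14220+145992+36·79·44=285348; k=3: 24150+0+36·42·44=90678 → min 33750.
Optimal parenthesization: (A_1 · ((A_2 · A_3) · A_4)) with cost 33750.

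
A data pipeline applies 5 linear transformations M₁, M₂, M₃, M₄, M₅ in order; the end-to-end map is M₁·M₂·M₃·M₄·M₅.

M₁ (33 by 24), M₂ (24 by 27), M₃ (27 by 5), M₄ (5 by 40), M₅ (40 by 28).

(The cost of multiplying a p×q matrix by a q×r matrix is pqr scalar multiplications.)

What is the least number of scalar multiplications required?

Adjacent pairs: M₁M₂ = 33·24·27 = 21384; M₂M₃ = 24·27·5 = 3240; M₃M₄ = 27·5·40 = 5400; M₄M₅ = 5·40·28 = 5600.
Length 3: M₁..M₃: k=1: 0+3240+33·24·5=7200; k=2: 21384+0+33·27·5=25839 → min 7200 | M₂..M₄: k=2: 0+5400+24·27·40=31320; k=3: 3240+0+24·5·40=8040 → min 8040 | M₃..M₅: k=3: 0+5600+27·5·28=9380; k=4: 5400+0+27·40·28=35640 → min 9380.
Length 4: M₁..M₄: k=1: 0+8040+33·24·40=39720; k=2: 21384+5400+33·27·40=62424; k=3: 7200+0+33·5·40=13800 → min 13800 | M₂..M₅: k=2: 0+9380+24·27·28=27524; k=3: 3240+5600+24·5·28=12200; k=4: 8040+0+24·40·28=34920 → min 12200.
Length 5: M₁..M₅: k=1: 0+12200+33·24·28=34376; k=2: 21384+9380+33·27·28=55712; k=3: 7200+5600+33·5·28=17420; k=4: 13800+0+33·40·28=50760 → min 17420.
Optimal order: ((M₁·(M₂·M₃))·(M₄·M₅)) with cost 17420.

17420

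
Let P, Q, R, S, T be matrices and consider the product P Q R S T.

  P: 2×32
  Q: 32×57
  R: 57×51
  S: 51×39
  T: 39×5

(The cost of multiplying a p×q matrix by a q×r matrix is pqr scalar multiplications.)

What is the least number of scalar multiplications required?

Adjacent pairs: PQ = 2·32·57 = 3648; QR = 32·57·51 = 93024; RS = 57·51·39 = 113373; ST = 51·39·5 = 9945.
Length 3: P..R: k=1: 0+93024+2·32·51=96288; k=2: 3648+0+2·57·51=9462 → min 9462 | Q..S: k=2: 0+113373+32·57·39=184509; k=3: 93024+0+32·51·39=156672 → min 156672 | R..T: k=3: 0+9945+57·51·5=24480; k=4: 113373+0+57·39·5=124488 → min 24480.
Length 4: P..S: k=1: 0+156672+2·32·39=159168; k=2: 3648+113373+2·57·39=121467; k=3: 9462+0+2·51·39=13440 → min 13440 | Q..T: k=2: 0+24480+32·57·5=33600; k=3: 93024+9945+32·51·5=111129; k=4: 156672+0+32·39·5=162912 → min 33600.
Length 5: P..T: k=1: 0+33600+2·32·5=33920; k=2: 3648+24480+2·57·5=28698; k=3: 9462+9945+2·51·5=19917; k=4: 13440+0+2·39·5=13830 → min 13830.
Optimal order: ((((P Q) R) S) T) with cost 13830.

13830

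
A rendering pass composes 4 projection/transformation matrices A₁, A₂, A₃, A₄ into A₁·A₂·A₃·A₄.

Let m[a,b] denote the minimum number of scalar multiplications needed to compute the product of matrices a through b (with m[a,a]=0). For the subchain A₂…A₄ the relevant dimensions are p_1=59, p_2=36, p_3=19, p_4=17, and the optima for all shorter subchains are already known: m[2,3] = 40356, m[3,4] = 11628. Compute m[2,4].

m[2,4] = min over k∈[2,3] of m[2,k]+m[k+1,4]+p_{1}·p_k·p_{4}.
k=2: 0 + 11628 + 59·36·17 = 47736; k=3: 40356 + 0 + 59·19·17 = 59413.
Minimum: 47736 at k=2.

47736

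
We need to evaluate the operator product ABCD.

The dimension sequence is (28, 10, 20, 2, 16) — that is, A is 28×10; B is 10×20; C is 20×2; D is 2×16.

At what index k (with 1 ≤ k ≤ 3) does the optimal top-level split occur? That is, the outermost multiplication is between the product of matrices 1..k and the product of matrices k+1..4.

3

Adjacent pairs: AB = 28·10·20 = 5600; BC = 10·20·2 = 400; CD = 20·2·16 = 640.
Length 3: A..C: k=1: 0+400+28·10·2=960; k=2: 5600+0+28·20·2=6720 → min 960 | B..D: k=2: 0+640+10·20·16=3840; k=3: 400+0+10·2·16=720 → min 720.
Top-level splits: k=1: (A..A)·(B..D) → 0+720+28·10·16 = 5200; k=2: (A..B)·(C..D) → 5600+640+28·20·16 = 15200; k=3: (A..C)·(D..D) → 960+0+28·2·16 = 1856.
Best split is after C, i.e. k = 3.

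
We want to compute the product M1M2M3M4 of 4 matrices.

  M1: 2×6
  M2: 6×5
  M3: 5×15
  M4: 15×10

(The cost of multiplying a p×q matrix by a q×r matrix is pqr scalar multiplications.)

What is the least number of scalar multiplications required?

510

Adjacent pairs: M1M2 = 2·6·5 = 60; M2M3 = 6·5·15 = 450; M3M4 = 5·15·10 = 750.
Length 3: M1..M3: k=1: 0+450+2·6·15=630; k=2: 60+0+2·5·15=210 → min 210 | M2..M4: k=2: 0+750+6·5·10=1050; k=3: 450+0+6·15·10=1350 → min 1050.
Length 4: M1..M4: k=1: 0+1050+2·6·10=1170; k=2: 60+750+2·5·10=910; k=3: 210+0+2·15·10=510 → min 510.
Optimal order: (((M1M2)M3)M4) with cost 510.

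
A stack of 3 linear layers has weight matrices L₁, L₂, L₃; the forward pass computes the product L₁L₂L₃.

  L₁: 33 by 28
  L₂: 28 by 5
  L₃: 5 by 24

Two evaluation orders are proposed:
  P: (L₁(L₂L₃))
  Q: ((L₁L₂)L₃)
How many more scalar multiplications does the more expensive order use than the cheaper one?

16956

Order P = (L₁(L₂L₃)): (L₂L₃): 28×5 by 5×24 → 28×24, cost 28·5·24 = 3360; (L₁(L₂L₃)): 33×28 by 28×24 → 33×24, cost 33·28·24 = 22176; cumulative 25536. Total 25536.
Order Q = ((L₁L₂)L₃): (L₁L₂): 33×28 by 28×5 → 33×5, cost 33·28·5 = 4620; ((L₁L₂)L₃): 33×5 by 5×24 → 33×24, cost 33·5·24 = 3960; cumulative 8580. Total 8580.
Difference: |25536 − 8580| = 16956.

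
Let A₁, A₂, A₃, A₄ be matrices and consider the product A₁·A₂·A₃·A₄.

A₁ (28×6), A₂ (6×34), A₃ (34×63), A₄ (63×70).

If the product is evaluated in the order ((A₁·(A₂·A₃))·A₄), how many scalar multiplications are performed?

(A₂·A₃): 6×34 by 34×63 → 6×63, cost 6·34·63 = 12852
(A₁·(A₂·A₃)): 28×6 by 6×63 → 28×63, cost 28·6·63 = 10584; cumulative 23436
((A₁·(A₂·A₃))·A₄): 28×63 by 63×70 → 28×70, cost 28·63·70 = 123480; cumulative 146916
Total: 146916 scalar multiplications.

146916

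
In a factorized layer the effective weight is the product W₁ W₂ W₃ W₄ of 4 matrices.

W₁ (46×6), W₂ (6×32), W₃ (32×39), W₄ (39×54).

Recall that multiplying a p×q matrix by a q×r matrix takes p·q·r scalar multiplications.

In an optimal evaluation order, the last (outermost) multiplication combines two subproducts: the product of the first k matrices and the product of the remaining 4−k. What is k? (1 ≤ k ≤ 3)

1

Adjacent pairs: W₁W₂ = 46·6·32 = 8832; W₂W₃ = 6·32·39 = 7488; W₃W₄ = 32·39·54 = 67392.
Length 3: W₁..W₃: k=1: 0+7488+46·6·39=18252; k=2: 8832+0+46·32·39=66240 → min 18252 | W₂..W₄: k=2: 0+67392+6·32·54=77760; k=3: 7488+0+6·39·54=20124 → min 20124.
Top-level splits: k=1: (W₁..W₁)·(W₂..W₄) → 0+20124+46·6·54 = 35028; k=2: (W₁..W₂)·(W₃..W₄) → 8832+67392+46·32·54 = 155712; k=3: (W₁..W₃)·(W₄..W₄) → 18252+0+46·39·54 = 115128.
Best split is after W₁, i.e. k = 1.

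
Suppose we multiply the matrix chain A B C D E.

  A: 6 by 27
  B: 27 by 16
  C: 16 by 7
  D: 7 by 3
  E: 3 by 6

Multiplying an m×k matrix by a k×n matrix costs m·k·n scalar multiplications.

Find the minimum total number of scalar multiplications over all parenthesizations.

2226

Adjacent pairs: AB = 6·27·16 = 2592; BC = 27·16·7 = 3024; CD = 16·7·3 = 336; DE = 7·3·6 = 126.
Length 3: A..C: k=1: 0+3024+6·27·7=4158; k=2: 2592+0+6·16·7=3264 → min 3264 | B..D: k=2: 0+336+27·16·3=1632; k=3: 3024+0+27·7·3=3591 → min 1632 | C..E: k=3: 0+126+16·7·6=798; k=4: 336+0+16·3·6=624 → min 624.
Length 4: A..D: k=1: 0+1632+6·27·3=2118; k=2: 2592+336+6·16·3=3216; k=3: 3264+0+6·7·3=3390 → min 2118 | B..E: k=2: 0+624+27·16·6=3216; k=3: 3024+126+27·7·6=4284; k=4: 1632+0+27·3·6=2118 → min 2118.
Length 5: A..E: k=1: 0+2118+6·27·6=3090; k=2: 2592+624+6·16·6=3792; k=3: 3264+126+6·7·6=3642; k=4: 2118+0+6·3·6=2226 → min 2226.
Optimal order: ((A (B (C D))) E) with cost 2226.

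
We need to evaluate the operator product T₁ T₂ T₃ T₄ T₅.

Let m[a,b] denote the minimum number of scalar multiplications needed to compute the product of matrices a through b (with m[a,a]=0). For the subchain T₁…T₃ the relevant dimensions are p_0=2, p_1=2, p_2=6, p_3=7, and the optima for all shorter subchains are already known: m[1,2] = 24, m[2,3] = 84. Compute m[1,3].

108

m[1,3] = min over k∈[1,2] of m[1,k]+m[k+1,3]+p_{0}·p_k·p_{3}.
k=1: 0 + 84 + 2·2·7 = 112; k=2: 24 + 0 + 2·6·7 = 108.
Minimum: 108 at k=2.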